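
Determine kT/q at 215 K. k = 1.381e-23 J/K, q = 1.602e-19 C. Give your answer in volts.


Step 1: kT = 1.381e-23 * 215 = 2.96915e-21 J
Step 2: Vt = kT/q = 2.96915e-21 / 1.602e-19
Step 3: Vt = 0.01853 V

0.01853


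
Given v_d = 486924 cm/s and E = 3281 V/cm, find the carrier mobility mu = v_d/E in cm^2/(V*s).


Step 1: mu = v_d / E
Step 2: mu = 486924 / 3281
Step 3: mu = 148.41 cm^2/(V*s)

148.41


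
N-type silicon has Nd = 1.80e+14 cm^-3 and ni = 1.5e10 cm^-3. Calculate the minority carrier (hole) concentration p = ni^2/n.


Step 1: Since Nd >> ni, n ≈ Nd = 1.80e+14 cm^-3
Step 2: p = ni^2 / n = (1.5e10)^2 / 1.80e+14
Step 3: p = 2.25e20 / 1.80e+14 = 1.25e+06 cm^-3

1.25e+06


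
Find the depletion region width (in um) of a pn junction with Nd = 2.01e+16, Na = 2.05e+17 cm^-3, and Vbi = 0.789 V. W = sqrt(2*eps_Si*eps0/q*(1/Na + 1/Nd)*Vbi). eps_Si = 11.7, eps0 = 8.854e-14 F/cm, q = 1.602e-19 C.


Step 1: 1/Na + 1/Nd = 1/2.05e+17 + 1/2.01e+16 = 5.46293e-17
Step 2: 2*eps*eps0/q = 2*11.7*8.854e-14/1.602e-19 = 1.293281e+07
Step 3: W^2 = 1.293281e+07 * 5.46293e-17 * 0.789 = 5.57437e-10
Step 4: W = sqrt(5.57437e-10) = 2.361e-05 cm = 0.2361 um

0.2361


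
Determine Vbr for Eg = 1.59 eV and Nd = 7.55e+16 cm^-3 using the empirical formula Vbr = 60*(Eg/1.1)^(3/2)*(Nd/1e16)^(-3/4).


Step 1: Eg/1.1 = 1.59/1.1 = 1.445455
Step 2: (Eg/1.1)^1.5 = 1.445455^1.5 = 1.737828
Step 3: (Nd/1e16)^(-0.75) = (7.55)^(-0.75) = 0.219553
Step 4: Vbr = 60 * 1.737828 * 0.219553 = 22.9 V

22.9


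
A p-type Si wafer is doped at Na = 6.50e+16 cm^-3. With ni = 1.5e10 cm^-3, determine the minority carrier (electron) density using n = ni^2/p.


Step 1: Majority hole concentration p ≈ Na = 6.50e+16 cm^-3
Step 2: n = ni^2 / Na = (1.5e10)^2 / 6.50e+16
Step 3: n = 3.46e+03 cm^-3

3.46e+03


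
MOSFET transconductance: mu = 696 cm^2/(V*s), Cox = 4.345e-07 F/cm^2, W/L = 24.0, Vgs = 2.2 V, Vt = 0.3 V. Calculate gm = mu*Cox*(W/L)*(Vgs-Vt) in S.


Step 1: Vov = Vgs - Vt = 2.2 - 0.3 = 1.9 V
Step 2: gm = mu * Cox * (W/L) * Vov
Step 3: gm = 696 * 4.345e-07 * 24.0 * 1.9 = 1.38e-02 S

1.38e-02


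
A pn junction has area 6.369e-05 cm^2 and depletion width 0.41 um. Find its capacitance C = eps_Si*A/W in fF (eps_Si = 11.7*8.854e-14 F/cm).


Step 1: eps_Si = 11.7 * 8.854e-14 = 1.035918e-12 F/cm
Step 2: W in cm = 0.41 * 1e-4 = 4.10e-05 cm
Step 3: C = 1.035918e-12 * 6.369e-05 / 4.10e-05 = 1.609210e-12 F
Step 4: C = 1609.21 fF

1609.21


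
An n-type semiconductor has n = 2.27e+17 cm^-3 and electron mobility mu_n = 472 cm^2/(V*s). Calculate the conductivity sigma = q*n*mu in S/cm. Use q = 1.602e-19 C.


Step 1: sigma = q * n * mu
Step 2: sigma = 1.602e-19 * 2.27e+17 * 472
Step 3: sigma = 1.716e+01 S/cm

1.716e+01


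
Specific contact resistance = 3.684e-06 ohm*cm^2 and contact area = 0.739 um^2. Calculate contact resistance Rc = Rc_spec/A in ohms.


Step 1: Convert area to cm^2: 0.739 um^2 = 7.3900e-09 cm^2
Step 2: Rc = Rc_spec / A = 3.684e-06 / 7.3900e-09
Step 3: Rc = 4.99e+02 ohms

4.99e+02


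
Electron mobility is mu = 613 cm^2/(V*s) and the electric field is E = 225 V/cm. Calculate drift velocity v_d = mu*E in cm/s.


Step 1: v_d = mu * E
Step 2: v_d = 613 * 225 = 137925
Step 3: v_d = 1.38e+05 cm/s

1.38e+05


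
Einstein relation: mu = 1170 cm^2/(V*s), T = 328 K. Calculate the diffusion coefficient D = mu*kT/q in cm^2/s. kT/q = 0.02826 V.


Step 1: D = mu * (kT/q)
Step 2: D = 1170 * 0.02826
Step 3: D = 33.06 cm^2/s

33.06


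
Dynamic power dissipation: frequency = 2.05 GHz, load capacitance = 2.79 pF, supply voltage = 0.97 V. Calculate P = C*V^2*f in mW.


Step 1: V^2 = 0.97^2 = 0.9409 V^2
Step 2: P = C*V^2*f = 2.79e-12 F * 0.9409 * 2.05e9 Hz
Step 3: P = 5.38147755e-03 W
Step 4: P = 5.381 mW

5.381


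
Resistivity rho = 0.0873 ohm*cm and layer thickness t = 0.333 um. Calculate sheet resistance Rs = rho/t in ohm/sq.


Step 1: Convert thickness to cm: t = 0.333 um = 3.3300e-05 cm
Step 2: Rs = rho / t = 0.0873 / 3.3300e-05
Step 3: Rs = 2621.6 ohm/sq

2621.6


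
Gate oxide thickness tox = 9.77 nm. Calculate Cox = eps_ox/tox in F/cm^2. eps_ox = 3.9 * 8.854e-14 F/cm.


Step 1: eps_ox = 3.9 * 8.854e-14 = 3.45306e-13 F/cm
Step 2: tox in cm = 9.77 nm * 1e-7 = 9.7700e-07 cm
Step 3: Cox = 3.45306e-13 / 9.7700e-07 = 3.53e-07 F/cm^2

3.53e-07


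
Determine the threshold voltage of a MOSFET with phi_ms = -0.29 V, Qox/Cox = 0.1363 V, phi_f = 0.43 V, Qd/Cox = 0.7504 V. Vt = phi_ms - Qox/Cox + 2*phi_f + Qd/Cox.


Step 1: Vt = phi_ms - Qox/Cox + 2*phi_f + Qd/Cox
Step 2: Vt = -0.29 - 0.1363 + 2*0.43 + 0.7504
Step 3: Vt = -0.29 - 0.1363 + 0.86 + 0.7504
Step 4: Vt = 1.1841 V

1.1841


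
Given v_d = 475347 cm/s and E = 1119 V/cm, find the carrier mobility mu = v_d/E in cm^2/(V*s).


Step 1: mu = v_d / E
Step 2: mu = 475347 / 1119
Step 3: mu = 424.8 cm^2/(V*s)

424.8


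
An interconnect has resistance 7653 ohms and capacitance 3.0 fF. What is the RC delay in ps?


Step 1: tau = R * C
Step 2: tau = 7653 * 3.0 fF = 7653 * 3.0e-15 F
Step 3: tau = 2.2959e-11 s = 22.959 ps

22.959


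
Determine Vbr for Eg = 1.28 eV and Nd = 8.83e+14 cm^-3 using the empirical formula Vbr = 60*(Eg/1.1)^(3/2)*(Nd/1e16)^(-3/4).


Step 1: Eg/1.1 = 1.28/1.1 = 1.163636
Step 2: (Eg/1.1)^1.5 = 1.163636^1.5 = 1.255237
Step 3: (Nd/1e16)^(-0.75) = (0.0883)^(-0.75) = 6.173472
Step 4: Vbr = 60 * 1.255237 * 6.173472 = 465.0 V

465.0


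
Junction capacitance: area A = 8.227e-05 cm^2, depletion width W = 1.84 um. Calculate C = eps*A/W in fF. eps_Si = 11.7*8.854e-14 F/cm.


Step 1: eps_Si = 11.7 * 8.854e-14 = 1.035918e-12 F/cm
Step 2: W in cm = 1.84 * 1e-4 = 1.84e-04 cm
Step 3: C = 1.035918e-12 * 8.227e-05 / 1.84e-04 = 4.631792e-13 F
Step 4: C = 463.18 fF

463.18


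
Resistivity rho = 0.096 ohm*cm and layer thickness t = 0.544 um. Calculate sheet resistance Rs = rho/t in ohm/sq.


Step 1: Convert thickness to cm: t = 0.544 um = 5.4400e-05 cm
Step 2: Rs = rho / t = 0.096 / 5.4400e-05
Step 3: Rs = 1764.7 ohm/sq

1764.7


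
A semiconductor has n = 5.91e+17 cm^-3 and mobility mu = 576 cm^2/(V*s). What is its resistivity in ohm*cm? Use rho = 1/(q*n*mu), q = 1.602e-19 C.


Step 1: sigma = q * n * mu = 1.602e-19 * 5.91e+17 * 576 = 5.45346e+01 S/cm
Step 2: rho = 1 / sigma = 1 / 5.45346e+01 = 0.01834 ohm*cm

0.01834


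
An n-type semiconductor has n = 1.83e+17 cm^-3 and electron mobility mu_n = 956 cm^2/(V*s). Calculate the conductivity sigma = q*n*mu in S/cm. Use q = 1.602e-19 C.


Step 1: sigma = q * n * mu
Step 2: sigma = 1.602e-19 * 1.83e+17 * 956
Step 3: sigma = 2.803e+01 S/cm

2.803e+01


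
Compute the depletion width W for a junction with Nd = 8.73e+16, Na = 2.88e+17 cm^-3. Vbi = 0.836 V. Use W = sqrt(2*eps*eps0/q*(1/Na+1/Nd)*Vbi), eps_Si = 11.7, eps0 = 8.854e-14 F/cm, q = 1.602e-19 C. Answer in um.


Step 1: 1/Na + 1/Nd = 1/2.88e+17 + 1/8.73e+16 = 1.49270e-17
Step 2: 2*eps*eps0/q = 2*11.7*8.854e-14/1.602e-19 = 1.293281e+07
Step 3: W^2 = 1.293281e+07 * 1.49270e-17 * 0.836 = 1.61388e-10
Step 4: W = sqrt(1.61388e-10) = 1.270e-05 cm = 0.127 um

0.127


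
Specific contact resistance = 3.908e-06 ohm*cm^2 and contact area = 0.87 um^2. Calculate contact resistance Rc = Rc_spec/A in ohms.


Step 1: Convert area to cm^2: 0.87 um^2 = 8.7000e-09 cm^2
Step 2: Rc = Rc_spec / A = 3.908e-06 / 8.7000e-09
Step 3: Rc = 4.49e+02 ohms

4.49e+02


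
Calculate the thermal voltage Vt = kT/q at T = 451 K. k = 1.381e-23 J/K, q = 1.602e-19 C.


Step 1: kT = 1.381e-23 * 451 = 6.22831e-21 J
Step 2: Vt = kT/q = 6.22831e-21 / 1.602e-19
Step 3: Vt = 0.03888 V

0.03888


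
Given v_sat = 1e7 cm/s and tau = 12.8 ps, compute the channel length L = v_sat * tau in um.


Step 1: tau in seconds = 12.8 ps * 1e-12 = 1.2800e-11 s
Step 2: L = v_sat * tau = 1e7 * 1.2800e-11 = 1.2800e-04 cm
Step 3: L in um = 1.2800e-04 * 1e4 = 1.28 um

1.28


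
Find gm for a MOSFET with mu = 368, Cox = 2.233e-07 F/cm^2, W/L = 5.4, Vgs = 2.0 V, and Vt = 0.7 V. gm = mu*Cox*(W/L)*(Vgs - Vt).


Step 1: Vov = Vgs - Vt = 2.0 - 0.7 = 1.3 V
Step 2: gm = mu * Cox * (W/L) * Vov
Step 3: gm = 368 * 2.233e-07 * 5.4 * 1.3 = 5.77e-04 S

5.77e-04


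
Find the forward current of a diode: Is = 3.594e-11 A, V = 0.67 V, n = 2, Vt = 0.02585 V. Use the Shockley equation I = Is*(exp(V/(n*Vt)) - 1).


Step 1: V/(n*Vt) = 0.67/(2*0.02585) = 12.9594
Step 2: exp(12.9594) = 4.2481e+05
Step 3: I = 3.594e-11 * (4.2481e+05 - 1) = 1.53e-05 A

1.53e-05


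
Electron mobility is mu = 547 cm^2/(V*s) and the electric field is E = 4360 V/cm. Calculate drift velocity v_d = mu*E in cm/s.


Step 1: v_d = mu * E
Step 2: v_d = 547 * 4360 = 2384920
Step 3: v_d = 2.38e+06 cm/s

2.38e+06


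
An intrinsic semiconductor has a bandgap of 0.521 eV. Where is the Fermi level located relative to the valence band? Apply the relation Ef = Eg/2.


Step 1: For an intrinsic semiconductor, the Fermi level sits at midgap.
Step 2: Ef = Eg / 2 = 0.521 / 2 = 0.2605 eV

0.2605


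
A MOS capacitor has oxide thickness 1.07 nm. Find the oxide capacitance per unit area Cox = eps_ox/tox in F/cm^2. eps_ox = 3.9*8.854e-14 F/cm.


Step 1: eps_ox = 3.9 * 8.854e-14 = 3.45306e-13 F/cm
Step 2: tox in cm = 1.07 nm * 1e-7 = 1.0700e-07 cm
Step 3: Cox = 3.45306e-13 / 1.0700e-07 = 3.23e-06 F/cm^2

3.23e-06


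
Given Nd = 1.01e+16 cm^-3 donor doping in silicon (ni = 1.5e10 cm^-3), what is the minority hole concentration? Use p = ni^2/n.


Step 1: Since Nd >> ni, n ≈ Nd = 1.01e+16 cm^-3
Step 2: p = ni^2 / n = (1.5e10)^2 / 1.01e+16
Step 3: p = 2.25e20 / 1.01e+16 = 2.23e+04 cm^-3

2.23e+04


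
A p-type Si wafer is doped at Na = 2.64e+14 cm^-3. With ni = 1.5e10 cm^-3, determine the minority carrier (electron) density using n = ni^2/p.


Step 1: Majority hole concentration p ≈ Na = 2.64e+14 cm^-3
Step 2: n = ni^2 / Na = (1.5e10)^2 / 2.64e+14
Step 3: n = 8.52e+05 cm^-3

8.52e+05


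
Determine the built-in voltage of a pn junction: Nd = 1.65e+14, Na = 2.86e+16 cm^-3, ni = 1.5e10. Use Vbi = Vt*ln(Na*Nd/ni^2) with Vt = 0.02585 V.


Step 1: Compute Na*Nd/ni^2 = 2.86e+16 * 1.65e+14 / (1.5e10)^2 = 2.0973e+10
Step 2: ln(2.0973e+10) = 23.7665
Step 3: Vbi = 0.02585 * 23.7665 = 0.614 V

0.614


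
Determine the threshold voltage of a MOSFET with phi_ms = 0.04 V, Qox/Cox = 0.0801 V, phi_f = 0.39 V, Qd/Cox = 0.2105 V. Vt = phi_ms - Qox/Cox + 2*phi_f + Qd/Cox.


Step 1: Vt = phi_ms - Qox/Cox + 2*phi_f + Qd/Cox
Step 2: Vt = 0.04 - 0.0801 + 2*0.39 + 0.2105
Step 3: Vt = 0.04 - 0.0801 + 0.78 + 0.2105
Step 4: Vt = 0.9504 V

0.9504


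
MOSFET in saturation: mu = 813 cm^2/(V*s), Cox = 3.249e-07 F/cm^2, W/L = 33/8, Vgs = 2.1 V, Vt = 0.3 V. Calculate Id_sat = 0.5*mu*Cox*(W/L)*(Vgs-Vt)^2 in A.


Step 1: Overdrive voltage Vov = Vgs - Vt = 2.1 - 0.3 = 1.8 V
Step 2: W/L = 33/8 = 4.125
Step 3: Id = 0.5 * 813 * 3.249e-07 * 4.125 * 1.8^2
Step 4: Id = 1.77e-03 A

1.77e-03


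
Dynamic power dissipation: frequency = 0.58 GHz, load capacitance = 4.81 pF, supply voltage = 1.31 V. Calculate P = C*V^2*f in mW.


Step 1: V^2 = 1.31^2 = 1.7161 V^2
Step 2: P = C*V^2*f = 4.81e-12 F * 1.7161 * 0.58e9 Hz
Step 3: P = 4.78757578e-03 W
Step 4: P = 4.788 mW

4.788


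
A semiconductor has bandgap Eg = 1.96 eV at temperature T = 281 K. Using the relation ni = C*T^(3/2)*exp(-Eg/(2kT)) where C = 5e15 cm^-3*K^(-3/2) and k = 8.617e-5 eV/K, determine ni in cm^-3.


Step 1: Compute kT = 8.617e-5 * 281 = 0.02421377 eV
Step 2: Exponent = -Eg/(2kT) = -1.96/(2*0.02421377) = -40.47284
Step 3: T^(3/2) = 281^1.5 = 4710.42
Step 4: ni = 5e15 * 4710.42 * exp(-40.47284) = 6.24e+01 cm^-3

6.24e+01


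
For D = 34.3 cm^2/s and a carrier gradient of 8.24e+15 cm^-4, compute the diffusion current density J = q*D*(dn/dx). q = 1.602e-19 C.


Step 1: J = q * D * (dn/dx)
Step 2: J = 1.602e-19 * 34.3 * 8.24e+15
Step 3: J = 4.53e-02 A/cm^2

4.53e-02


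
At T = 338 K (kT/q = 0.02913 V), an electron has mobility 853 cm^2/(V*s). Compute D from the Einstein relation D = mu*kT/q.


Step 1: D = mu * (kT/q)
Step 2: D = 853 * 0.02913
Step 3: D = 24.85 cm^2/s

24.85


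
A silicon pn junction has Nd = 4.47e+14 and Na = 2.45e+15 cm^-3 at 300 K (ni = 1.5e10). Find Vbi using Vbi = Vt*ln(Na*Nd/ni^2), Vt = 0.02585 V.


Step 1: Compute Na*Nd/ni^2 = 2.45e+15 * 4.47e+14 / (1.5e10)^2 = 4.8673e+09
Step 2: ln(4.8673e+09) = 22.3058
Step 3: Vbi = 0.02585 * 22.3058 = 0.577 V

0.577


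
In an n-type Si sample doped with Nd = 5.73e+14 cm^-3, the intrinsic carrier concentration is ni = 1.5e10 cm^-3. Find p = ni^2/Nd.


Step 1: Since Nd >> ni, n ≈ Nd = 5.73e+14 cm^-3
Step 2: p = ni^2 / n = (1.5e10)^2 / 5.73e+14
Step 3: p = 2.25e20 / 5.73e+14 = 3.93e+05 cm^-3

3.93e+05


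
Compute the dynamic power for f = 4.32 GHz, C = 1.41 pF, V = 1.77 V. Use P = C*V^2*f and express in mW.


Step 1: V^2 = 1.77^2 = 3.1329 V^2
Step 2: P = C*V^2*f = 1.41e-12 F * 3.1329 * 4.32e9 Hz
Step 3: P = 1.908312048e-02 W
Step 4: P = 19.083 mW

19.083


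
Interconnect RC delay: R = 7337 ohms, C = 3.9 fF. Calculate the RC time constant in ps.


Step 1: tau = R * C
Step 2: tau = 7337 * 3.9 fF = 7337 * 3.9e-15 F
Step 3: tau = 2.86143e-11 s = 28.6143 ps

28.6143


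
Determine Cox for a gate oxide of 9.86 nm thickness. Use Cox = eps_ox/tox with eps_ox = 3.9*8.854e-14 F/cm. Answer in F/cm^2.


Step 1: eps_ox = 3.9 * 8.854e-14 = 3.45306e-13 F/cm
Step 2: tox in cm = 9.86 nm * 1e-7 = 9.8600e-07 cm
Step 3: Cox = 3.45306e-13 / 9.8600e-07 = 3.50e-07 F/cm^2

3.50e-07


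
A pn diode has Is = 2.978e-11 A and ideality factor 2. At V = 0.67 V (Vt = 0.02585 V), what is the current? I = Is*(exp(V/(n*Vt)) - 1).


Step 1: V/(n*Vt) = 0.67/(2*0.02585) = 12.9594
Step 2: exp(12.9594) = 4.2481e+05
Step 3: I = 2.978e-11 * (4.2481e+05 - 1) = 1.27e-05 A

1.27e-05


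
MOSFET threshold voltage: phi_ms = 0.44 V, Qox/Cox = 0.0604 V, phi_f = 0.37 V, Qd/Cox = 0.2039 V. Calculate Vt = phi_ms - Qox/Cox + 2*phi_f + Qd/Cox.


Step 1: Vt = phi_ms - Qox/Cox + 2*phi_f + Qd/Cox
Step 2: Vt = 0.44 - 0.0604 + 2*0.37 + 0.2039
Step 3: Vt = 0.44 - 0.0604 + 0.74 + 0.2039
Step 4: Vt = 1.3235 V

1.3235


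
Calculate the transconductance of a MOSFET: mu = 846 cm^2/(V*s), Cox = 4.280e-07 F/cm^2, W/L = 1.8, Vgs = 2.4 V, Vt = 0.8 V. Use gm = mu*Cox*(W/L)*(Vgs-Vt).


Step 1: Vov = Vgs - Vt = 2.4 - 0.8 = 1.6 V
Step 2: gm = mu * Cox * (W/L) * Vov
Step 3: gm = 846 * 4.280e-07 * 1.8 * 1.6 = 1.04e-03 S

1.04e-03


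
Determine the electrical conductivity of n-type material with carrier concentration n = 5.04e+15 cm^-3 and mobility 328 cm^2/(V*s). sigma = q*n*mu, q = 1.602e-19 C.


Step 1: sigma = q * n * mu
Step 2: sigma = 1.602e-19 * 5.04e+15 * 328
Step 3: sigma = 2.648e-01 S/cm

2.648e-01


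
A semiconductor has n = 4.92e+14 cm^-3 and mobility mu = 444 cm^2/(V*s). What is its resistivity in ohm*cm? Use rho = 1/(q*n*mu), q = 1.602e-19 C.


Step 1: sigma = q * n * mu = 1.602e-19 * 4.92e+14 * 444 = 3.49954e-02 S/cm
Step 2: rho = 1 / sigma = 1 / 3.49954e-02 = 28.58 ohm*cm

28.58


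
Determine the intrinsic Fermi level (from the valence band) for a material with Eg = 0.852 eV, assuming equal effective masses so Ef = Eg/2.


Step 1: For an intrinsic semiconductor, the Fermi level sits at midgap.
Step 2: Ef = Eg / 2 = 0.852 / 2 = 0.426 eV

0.426


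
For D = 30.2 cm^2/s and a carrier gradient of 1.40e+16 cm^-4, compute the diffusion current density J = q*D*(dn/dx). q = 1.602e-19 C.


Step 1: J = q * D * (dn/dx)
Step 2: J = 1.602e-19 * 30.2 * 1.40e+16
Step 3: J = 6.77e-02 A/cm^2

6.77e-02


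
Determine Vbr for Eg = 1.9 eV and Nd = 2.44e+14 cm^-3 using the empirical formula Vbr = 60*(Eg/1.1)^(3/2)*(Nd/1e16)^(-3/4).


Step 1: Eg/1.1 = 1.9/1.1 = 1.727273
Step 2: (Eg/1.1)^1.5 = 1.727273^1.5 = 2.270082
Step 3: (Nd/1e16)^(-0.75) = (0.0244)^(-0.75) = 16.197860
Step 4: Vbr = 60 * 2.270082 * 16.197860 = 2206.2 V

2206.2


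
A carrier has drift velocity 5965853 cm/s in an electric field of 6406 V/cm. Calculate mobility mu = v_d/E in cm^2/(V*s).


Step 1: mu = v_d / E
Step 2: mu = 5965853 / 6406
Step 3: mu = 931.29 cm^2/(V*s)

931.29


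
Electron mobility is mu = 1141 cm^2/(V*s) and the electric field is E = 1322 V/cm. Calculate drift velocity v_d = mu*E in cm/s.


Step 1: v_d = mu * E
Step 2: v_d = 1141 * 1322 = 1508402
Step 3: v_d = 1.51e+06 cm/s

1.51e+06


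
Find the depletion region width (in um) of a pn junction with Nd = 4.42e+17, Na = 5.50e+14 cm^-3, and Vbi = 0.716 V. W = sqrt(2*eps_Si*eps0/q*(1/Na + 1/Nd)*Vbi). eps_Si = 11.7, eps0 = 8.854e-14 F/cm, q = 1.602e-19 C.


Step 1: 1/Na + 1/Nd = 1/5.50e+14 + 1/4.42e+17 = 1.82044e-15
Step 2: 2*eps*eps0/q = 2*11.7*8.854e-14/1.602e-19 = 1.293281e+07
Step 3: W^2 = 1.293281e+07 * 1.82044e-15 * 0.716 = 1.68571e-08
Step 4: W = sqrt(1.68571e-08) = 1.298e-04 cm = 1.298 um

1.298


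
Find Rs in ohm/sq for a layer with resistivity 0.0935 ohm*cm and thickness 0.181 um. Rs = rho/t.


Step 1: Convert thickness to cm: t = 0.181 um = 1.8100e-05 cm
Step 2: Rs = rho / t = 0.0935 / 1.8100e-05
Step 3: Rs = 5165.7 ohm/sq

5165.7


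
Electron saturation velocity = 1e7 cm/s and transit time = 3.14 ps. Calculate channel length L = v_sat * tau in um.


Step 1: tau in seconds = 3.14 ps * 1e-12 = 3.1400e-12 s
Step 2: L = v_sat * tau = 1e7 * 3.1400e-12 = 3.1400e-05 cm
Step 3: L in um = 3.1400e-05 * 1e4 = 0.314 um

0.314


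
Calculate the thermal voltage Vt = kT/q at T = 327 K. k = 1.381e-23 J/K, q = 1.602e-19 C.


Step 1: kT = 1.381e-23 * 327 = 4.51587e-21 J
Step 2: Vt = kT/q = 4.51587e-21 / 1.602e-19
Step 3: Vt = 0.02819 V

0.02819


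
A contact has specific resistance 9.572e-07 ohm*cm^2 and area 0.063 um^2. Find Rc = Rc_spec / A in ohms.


Step 1: Convert area to cm^2: 0.063 um^2 = 6.3000e-10 cm^2
Step 2: Rc = Rc_spec / A = 9.572e-07 / 6.3000e-10
Step 3: Rc = 1.52e+03 ohms

1.52e+03


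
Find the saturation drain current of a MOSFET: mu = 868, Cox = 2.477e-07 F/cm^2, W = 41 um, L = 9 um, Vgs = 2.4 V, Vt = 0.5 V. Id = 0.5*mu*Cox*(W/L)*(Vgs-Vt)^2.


Step 1: Overdrive voltage Vov = Vgs - Vt = 2.4 - 0.5 = 1.9 V
Step 2: W/L = 41/9 = 4.55556
Step 3: Id = 0.5 * 868 * 2.477e-07 * 4.55556 * 1.9^2
Step 4: Id = 1.77e-03 A

1.77e-03


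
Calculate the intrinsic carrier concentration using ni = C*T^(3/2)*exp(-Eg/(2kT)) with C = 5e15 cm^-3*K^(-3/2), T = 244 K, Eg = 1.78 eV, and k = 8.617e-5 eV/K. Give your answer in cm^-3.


Step 1: Compute kT = 8.617e-5 * 244 = 0.02102548 eV
Step 2: Exponent = -Eg/(2kT) = -1.78/(2*0.02102548) = -42.32959
Step 3: T^(3/2) = 244^1.5 = 3811.40
Step 4: ni = 5e15 * 3811.40 * exp(-42.32959) = 7.88e+00 cm^-3

7.88e+00


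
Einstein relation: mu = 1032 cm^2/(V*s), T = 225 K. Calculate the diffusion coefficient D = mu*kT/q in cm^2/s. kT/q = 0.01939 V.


Step 1: D = mu * (kT/q)
Step 2: D = 1032 * 0.01939
Step 3: D = 20.01 cm^2/s

20.01


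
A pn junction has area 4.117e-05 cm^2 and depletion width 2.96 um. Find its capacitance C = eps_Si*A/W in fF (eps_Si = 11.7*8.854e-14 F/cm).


Step 1: eps_Si = 11.7 * 8.854e-14 = 1.035918e-12 F/cm
Step 2: W in cm = 2.96 * 1e-4 = 2.96e-04 cm
Step 3: C = 1.035918e-12 * 4.117e-05 / 2.96e-04 = 1.440836e-13 F
Step 4: C = 144.08 fF

144.08


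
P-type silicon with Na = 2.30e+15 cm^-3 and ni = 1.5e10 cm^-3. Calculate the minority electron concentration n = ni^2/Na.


Step 1: Majority hole concentration p ≈ Na = 2.30e+15 cm^-3
Step 2: n = ni^2 / Na = (1.5e10)^2 / 2.30e+15
Step 3: n = 9.78e+04 cm^-3

9.78e+04


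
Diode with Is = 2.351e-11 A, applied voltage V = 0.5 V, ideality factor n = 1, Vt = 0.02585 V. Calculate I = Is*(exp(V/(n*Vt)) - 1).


Step 1: V/(n*Vt) = 0.5/(1*0.02585) = 19.3424
Step 2: exp(19.3424) = 2.5136e+08
Step 3: I = 2.351e-11 * (2.5136e+08 - 1) = 5.91e-03 A

5.91e-03


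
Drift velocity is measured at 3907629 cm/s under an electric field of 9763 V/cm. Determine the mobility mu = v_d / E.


Step 1: mu = v_d / E
Step 2: mu = 3907629 / 9763
Step 3: mu = 400.25 cm^2/(V*s)

400.25


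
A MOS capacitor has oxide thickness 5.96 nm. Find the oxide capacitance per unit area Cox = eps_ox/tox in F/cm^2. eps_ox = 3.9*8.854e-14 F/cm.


Step 1: eps_ox = 3.9 * 8.854e-14 = 3.45306e-13 F/cm
Step 2: tox in cm = 5.96 nm * 1e-7 = 5.9600e-07 cm
Step 3: Cox = 3.45306e-13 / 5.9600e-07 = 5.79e-07 F/cm^2

5.79e-07


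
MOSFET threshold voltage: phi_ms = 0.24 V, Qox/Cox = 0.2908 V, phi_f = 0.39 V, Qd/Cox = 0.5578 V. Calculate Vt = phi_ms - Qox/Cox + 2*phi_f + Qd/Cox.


Step 1: Vt = phi_ms - Qox/Cox + 2*phi_f + Qd/Cox
Step 2: Vt = 0.24 - 0.2908 + 2*0.39 + 0.5578
Step 3: Vt = 0.24 - 0.2908 + 0.78 + 0.5578
Step 4: Vt = 1.287 V

1.287


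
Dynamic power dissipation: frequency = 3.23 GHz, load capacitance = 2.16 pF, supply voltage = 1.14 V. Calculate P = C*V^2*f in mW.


Step 1: V^2 = 1.14^2 = 1.2996 V^2
Step 2: P = C*V^2*f = 2.16e-12 F * 1.2996 * 3.23e9 Hz
Step 3: P = 9.06704928e-03 W
Step 4: P = 9.067 mW

9.067


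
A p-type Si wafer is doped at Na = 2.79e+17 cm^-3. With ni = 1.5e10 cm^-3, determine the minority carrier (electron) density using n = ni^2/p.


Step 1: Majority hole concentration p ≈ Na = 2.79e+17 cm^-3
Step 2: n = ni^2 / Na = (1.5e10)^2 / 2.79e+17
Step 3: n = 8.06e+02 cm^-3

8.06e+02


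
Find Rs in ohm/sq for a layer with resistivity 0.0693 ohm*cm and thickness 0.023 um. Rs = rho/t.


Step 1: Convert thickness to cm: t = 0.023 um = 2.3000e-06 cm
Step 2: Rs = rho / t = 0.0693 / 2.3000e-06
Step 3: Rs = 30130.4 ohm/sq

30130.4


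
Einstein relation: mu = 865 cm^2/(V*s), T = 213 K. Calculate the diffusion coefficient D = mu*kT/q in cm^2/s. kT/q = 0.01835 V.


Step 1: D = mu * (kT/q)
Step 2: D = 865 * 0.01835
Step 3: D = 15.87 cm^2/s

15.87


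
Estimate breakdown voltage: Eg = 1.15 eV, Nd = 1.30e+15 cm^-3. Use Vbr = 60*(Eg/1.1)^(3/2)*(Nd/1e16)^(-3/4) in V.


Step 1: Eg/1.1 = 1.15/1.1 = 1.045455
Step 2: (Eg/1.1)^1.5 = 1.045455^1.5 = 1.068952
Step 3: (Nd/1e16)^(-0.75) = (0.13)^(-0.75) = 4.618942
Step 4: Vbr = 60 * 1.068952 * 4.618942 = 296.2 V

296.2


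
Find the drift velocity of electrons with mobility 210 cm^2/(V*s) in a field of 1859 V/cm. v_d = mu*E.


Step 1: v_d = mu * E
Step 2: v_d = 210 * 1859 = 390390
Step 3: v_d = 3.90e+05 cm/s

3.90e+05


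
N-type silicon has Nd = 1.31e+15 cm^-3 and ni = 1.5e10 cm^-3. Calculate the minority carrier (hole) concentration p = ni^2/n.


Step 1: Since Nd >> ni, n ≈ Nd = 1.31e+15 cm^-3
Step 2: p = ni^2 / n = (1.5e10)^2 / 1.31e+15
Step 3: p = 2.25e20 / 1.31e+15 = 1.72e+05 cm^-3

1.72e+05


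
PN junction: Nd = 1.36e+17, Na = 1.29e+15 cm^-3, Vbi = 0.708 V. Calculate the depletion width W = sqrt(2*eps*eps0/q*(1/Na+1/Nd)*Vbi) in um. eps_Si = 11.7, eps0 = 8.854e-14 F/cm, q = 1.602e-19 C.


Step 1: 1/Na + 1/Nd = 1/1.29e+15 + 1/1.36e+17 = 7.82547e-16
Step 2: 2*eps*eps0/q = 2*11.7*8.854e-14/1.602e-19 = 1.293281e+07
Step 3: W^2 = 1.293281e+07 * 7.82547e-16 * 0.708 = 7.16534e-09
Step 4: W = sqrt(7.16534e-09) = 8.465e-05 cm = 0.8465 um

0.8465


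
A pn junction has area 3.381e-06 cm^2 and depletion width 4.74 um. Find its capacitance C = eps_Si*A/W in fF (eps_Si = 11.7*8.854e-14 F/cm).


Step 1: eps_Si = 11.7 * 8.854e-14 = 1.035918e-12 F/cm
Step 2: W in cm = 4.74 * 1e-4 = 4.74e-04 cm
Step 3: C = 1.035918e-12 * 3.381e-06 / 4.74e-04 = 7.389111e-15 F
Step 4: C = 7.39 fF

7.39


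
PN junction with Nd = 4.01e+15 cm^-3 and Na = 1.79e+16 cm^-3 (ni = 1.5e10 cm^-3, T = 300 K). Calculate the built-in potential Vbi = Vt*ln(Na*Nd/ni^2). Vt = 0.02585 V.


Step 1: Compute Na*Nd/ni^2 = 1.79e+16 * 4.01e+15 / (1.5e10)^2 = 3.1902e+11
Step 2: ln(3.1902e+11) = 26.4885
Step 3: Vbi = 0.02585 * 26.4885 = 0.685 V

0.685


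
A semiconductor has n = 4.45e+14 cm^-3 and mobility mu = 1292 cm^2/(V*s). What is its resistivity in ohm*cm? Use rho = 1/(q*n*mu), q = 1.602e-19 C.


Step 1: sigma = q * n * mu = 1.602e-19 * 4.45e+14 * 1292 = 9.21054e-02 S/cm
Step 2: rho = 1 / sigma = 1 / 9.21054e-02 = 10.86 ohm*cm

10.86


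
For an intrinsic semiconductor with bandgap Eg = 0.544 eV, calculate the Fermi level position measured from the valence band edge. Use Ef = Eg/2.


Step 1: For an intrinsic semiconductor, the Fermi level sits at midgap.
Step 2: Ef = Eg / 2 = 0.544 / 2 = 0.272 eV

0.272


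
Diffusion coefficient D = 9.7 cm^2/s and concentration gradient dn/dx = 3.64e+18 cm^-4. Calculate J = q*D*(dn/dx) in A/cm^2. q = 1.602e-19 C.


Step 1: J = q * D * (dn/dx)
Step 2: J = 1.602e-19 * 9.7 * 3.64e+18
Step 3: J = 5.66e+00 A/cm^2

5.66e+00


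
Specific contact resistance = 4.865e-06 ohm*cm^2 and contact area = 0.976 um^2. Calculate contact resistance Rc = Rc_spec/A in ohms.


Step 1: Convert area to cm^2: 0.976 um^2 = 9.7600e-09 cm^2
Step 2: Rc = Rc_spec / A = 4.865e-06 / 9.7600e-09
Step 3: Rc = 4.98e+02 ohms

4.98e+02


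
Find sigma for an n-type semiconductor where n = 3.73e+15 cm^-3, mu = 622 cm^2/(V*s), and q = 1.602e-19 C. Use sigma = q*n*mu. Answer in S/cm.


Step 1: sigma = q * n * mu
Step 2: sigma = 1.602e-19 * 3.73e+15 * 622
Step 3: sigma = 3.717e-01 S/cm

3.717e-01


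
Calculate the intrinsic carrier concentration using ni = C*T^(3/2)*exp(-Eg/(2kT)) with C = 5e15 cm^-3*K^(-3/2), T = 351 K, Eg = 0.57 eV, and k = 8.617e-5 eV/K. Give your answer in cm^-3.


Step 1: Compute kT = 8.617e-5 * 351 = 0.03024567 eV
Step 2: Exponent = -Eg/(2kT) = -0.57/(2*0.03024567) = -9.42284
Step 3: T^(3/2) = 351^1.5 = 6575.98
Step 4: ni = 5e15 * 6575.98 * exp(-9.42284) = 2.66e+15 cm^-3

2.66e+15


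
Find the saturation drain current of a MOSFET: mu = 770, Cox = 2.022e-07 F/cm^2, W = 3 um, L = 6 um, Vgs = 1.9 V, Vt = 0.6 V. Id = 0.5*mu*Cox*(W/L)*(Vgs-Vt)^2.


Step 1: Overdrive voltage Vov = Vgs - Vt = 1.9 - 0.6 = 1.3 V
Step 2: W/L = 3/6 = 0.5
Step 3: Id = 0.5 * 770 * 2.022e-07 * 0.5 * 1.3^2
Step 4: Id = 6.58e-05 A

6.58e-05


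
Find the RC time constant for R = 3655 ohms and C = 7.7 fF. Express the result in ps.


Step 1: tau = R * C
Step 2: tau = 3655 * 7.7 fF = 3655 * 7.7e-15 F
Step 3: tau = 2.81435e-11 s = 28.1435 ps

28.1435


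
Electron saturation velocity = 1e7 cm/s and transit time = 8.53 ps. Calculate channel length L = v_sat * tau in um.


Step 1: tau in seconds = 8.53 ps * 1e-12 = 8.5300e-12 s
Step 2: L = v_sat * tau = 1e7 * 8.5300e-12 = 8.5300e-05 cm
Step 3: L in um = 8.5300e-05 * 1e4 = 0.853 um

0.853


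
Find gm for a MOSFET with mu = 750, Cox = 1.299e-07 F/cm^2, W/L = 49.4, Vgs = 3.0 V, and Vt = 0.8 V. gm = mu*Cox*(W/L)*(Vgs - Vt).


Step 1: Vov = Vgs - Vt = 3.0 - 0.8 = 2.2 V
Step 2: gm = mu * Cox * (W/L) * Vov
Step 3: gm = 750 * 1.299e-07 * 49.4 * 2.2 = 1.06e-02 S

1.06e-02


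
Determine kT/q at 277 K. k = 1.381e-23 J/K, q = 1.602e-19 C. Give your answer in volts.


Step 1: kT = 1.381e-23 * 277 = 3.82537e-21 J
Step 2: Vt = kT/q = 3.82537e-21 / 1.602e-19
Step 3: Vt = 0.02388 V

0.02388


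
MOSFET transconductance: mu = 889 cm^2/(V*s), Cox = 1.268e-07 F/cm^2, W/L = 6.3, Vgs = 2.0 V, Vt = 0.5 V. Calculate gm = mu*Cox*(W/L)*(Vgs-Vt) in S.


Step 1: Vov = Vgs - Vt = 2.0 - 0.5 = 1.5 V
Step 2: gm = mu * Cox * (W/L) * Vov
Step 3: gm = 889 * 1.268e-07 * 6.3 * 1.5 = 1.07e-03 S

1.07e-03


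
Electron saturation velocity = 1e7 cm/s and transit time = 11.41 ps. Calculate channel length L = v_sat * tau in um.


Step 1: tau in seconds = 11.41 ps * 1e-12 = 1.1410e-11 s
Step 2: L = v_sat * tau = 1e7 * 1.1410e-11 = 1.1410e-04 cm
Step 3: L in um = 1.1410e-04 * 1e4 = 1.141 um

1.141


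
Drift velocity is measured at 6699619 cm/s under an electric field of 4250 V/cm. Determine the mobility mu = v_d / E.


Step 1: mu = v_d / E
Step 2: mu = 6699619 / 4250
Step 3: mu = 1576.38 cm^2/(V*s)

1576.38


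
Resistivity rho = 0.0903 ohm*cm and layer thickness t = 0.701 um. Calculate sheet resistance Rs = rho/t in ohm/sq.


Step 1: Convert thickness to cm: t = 0.701 um = 7.0100e-05 cm
Step 2: Rs = rho / t = 0.0903 / 7.0100e-05
Step 3: Rs = 1288.2 ohm/sq

1288.2


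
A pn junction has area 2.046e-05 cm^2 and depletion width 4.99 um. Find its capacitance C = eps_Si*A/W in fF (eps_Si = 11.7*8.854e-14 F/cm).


Step 1: eps_Si = 11.7 * 8.854e-14 = 1.035918e-12 F/cm
Step 2: W in cm = 4.99 * 1e-4 = 4.99e-04 cm
Step 3: C = 1.035918e-12 * 2.046e-05 / 4.99e-04 = 4.247471e-14 F
Step 4: C = 42.47 fF

42.47


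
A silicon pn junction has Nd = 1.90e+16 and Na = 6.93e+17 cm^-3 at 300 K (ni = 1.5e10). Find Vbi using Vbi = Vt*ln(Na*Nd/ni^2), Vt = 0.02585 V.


Step 1: Compute Na*Nd/ni^2 = 6.93e+17 * 1.90e+16 / (1.5e10)^2 = 5.8520e+13
Step 2: ln(5.8520e+13) = 31.7004
Step 3: Vbi = 0.02585 * 31.7004 = 0.819 V

0.819


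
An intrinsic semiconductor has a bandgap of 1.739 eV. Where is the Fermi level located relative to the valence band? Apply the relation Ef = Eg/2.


Step 1: For an intrinsic semiconductor, the Fermi level sits at midgap.
Step 2: Ef = Eg / 2 = 1.739 / 2 = 0.8695 eV

0.8695


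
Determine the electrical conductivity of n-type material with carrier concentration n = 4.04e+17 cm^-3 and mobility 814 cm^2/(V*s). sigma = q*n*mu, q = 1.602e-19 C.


Step 1: sigma = q * n * mu
Step 2: sigma = 1.602e-19 * 4.04e+17 * 814
Step 3: sigma = 5.268e+01 S/cm

5.268e+01


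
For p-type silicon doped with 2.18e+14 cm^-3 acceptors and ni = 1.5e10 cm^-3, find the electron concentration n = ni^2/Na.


Step 1: Majority hole concentration p ≈ Na = 2.18e+14 cm^-3
Step 2: n = ni^2 / Na = (1.5e10)^2 / 2.18e+14
Step 3: n = 1.03e+06 cm^-3

1.03e+06


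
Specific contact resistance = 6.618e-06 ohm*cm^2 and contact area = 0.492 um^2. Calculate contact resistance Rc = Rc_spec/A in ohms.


Step 1: Convert area to cm^2: 0.492 um^2 = 4.9200e-09 cm^2
Step 2: Rc = Rc_spec / A = 6.618e-06 / 4.9200e-09
Step 3: Rc = 1.35e+03 ohms

1.35e+03


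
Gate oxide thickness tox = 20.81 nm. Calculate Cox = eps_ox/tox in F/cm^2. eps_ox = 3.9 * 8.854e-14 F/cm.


Step 1: eps_ox = 3.9 * 8.854e-14 = 3.45306e-13 F/cm
Step 2: tox in cm = 20.81 nm * 1e-7 = 2.0810e-06 cm
Step 3: Cox = 3.45306e-13 / 2.0810e-06 = 1.66e-07 F/cm^2

1.66e-07


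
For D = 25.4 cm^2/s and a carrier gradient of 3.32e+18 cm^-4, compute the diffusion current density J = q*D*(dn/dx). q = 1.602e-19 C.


Step 1: J = q * D * (dn/dx)
Step 2: J = 1.602e-19 * 25.4 * 3.32e+18
Step 3: J = 1.35e+01 A/cm^2

1.35e+01


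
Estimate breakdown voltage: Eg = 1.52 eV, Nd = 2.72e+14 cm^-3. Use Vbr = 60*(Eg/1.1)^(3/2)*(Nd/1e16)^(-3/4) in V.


Step 1: Eg/1.1 = 1.52/1.1 = 1.381818
Step 2: (Eg/1.1)^1.5 = 1.381818^1.5 = 1.624337
Step 3: (Nd/1e16)^(-0.75) = (0.0272)^(-0.75) = 14.930465
Step 4: Vbr = 60 * 1.624337 * 14.930465 = 1455.1 V

1455.1


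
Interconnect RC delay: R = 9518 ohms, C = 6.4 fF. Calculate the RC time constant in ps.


Step 1: tau = R * C
Step 2: tau = 9518 * 6.4 fF = 9518 * 6.4e-15 F
Step 3: tau = 6.09152e-11 s = 60.9152 ps

60.9152


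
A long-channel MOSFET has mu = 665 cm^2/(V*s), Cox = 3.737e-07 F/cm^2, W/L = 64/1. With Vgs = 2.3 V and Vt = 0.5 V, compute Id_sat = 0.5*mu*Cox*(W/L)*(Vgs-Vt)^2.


Step 1: Overdrive voltage Vov = Vgs - Vt = 2.3 - 0.5 = 1.8 V
Step 2: W/L = 64/1 = 64
Step 3: Id = 0.5 * 665 * 3.737e-07 * 64 * 1.8^2
Step 4: Id = 2.58e-02 A

2.58e-02


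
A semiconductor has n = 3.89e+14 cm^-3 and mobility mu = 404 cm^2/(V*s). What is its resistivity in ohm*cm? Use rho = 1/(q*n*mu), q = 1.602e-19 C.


Step 1: sigma = q * n * mu = 1.602e-19 * 3.89e+14 * 404 = 2.51764e-02 S/cm
Step 2: rho = 1 / sigma = 1 / 2.51764e-02 = 39.72 ohm*cm

39.72


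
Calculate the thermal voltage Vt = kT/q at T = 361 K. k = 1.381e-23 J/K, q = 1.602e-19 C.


Step 1: kT = 1.381e-23 * 361 = 4.98541e-21 J
Step 2: Vt = kT/q = 4.98541e-21 / 1.602e-19
Step 3: Vt = 0.03112 V

0.03112


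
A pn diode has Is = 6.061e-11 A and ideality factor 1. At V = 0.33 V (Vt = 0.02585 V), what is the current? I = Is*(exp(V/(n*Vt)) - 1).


Step 1: V/(n*Vt) = 0.33/(1*0.02585) = 12.7660
Step 2: exp(12.7660) = 3.5011e+05
Step 3: I = 6.061e-11 * (3.5011e+05 - 1) = 2.12e-05 A

2.12e-05


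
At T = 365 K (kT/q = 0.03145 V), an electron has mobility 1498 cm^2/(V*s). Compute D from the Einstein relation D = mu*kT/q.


Step 1: D = mu * (kT/q)
Step 2: D = 1498 * 0.03145
Step 3: D = 47.11 cm^2/s

47.11


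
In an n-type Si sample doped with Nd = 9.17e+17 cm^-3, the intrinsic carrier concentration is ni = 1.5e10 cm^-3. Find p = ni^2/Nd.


Step 1: Since Nd >> ni, n ≈ Nd = 9.17e+17 cm^-3
Step 2: p = ni^2 / n = (1.5e10)^2 / 9.17e+17
Step 3: p = 2.25e20 / 9.17e+17 = 2.45e+02 cm^-3

2.45e+02


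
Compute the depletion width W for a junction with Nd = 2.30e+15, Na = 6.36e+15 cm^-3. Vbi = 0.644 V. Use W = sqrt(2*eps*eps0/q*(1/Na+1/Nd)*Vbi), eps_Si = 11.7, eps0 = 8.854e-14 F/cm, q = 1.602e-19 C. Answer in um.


Step 1: 1/Na + 1/Nd = 1/6.36e+15 + 1/2.30e+15 = 5.92015e-16
Step 2: 2*eps*eps0/q = 2*11.7*8.854e-14/1.602e-19 = 1.293281e+07
Step 3: W^2 = 1.293281e+07 * 5.92015e-16 * 0.644 = 4.93073e-09
Step 4: W = sqrt(4.93073e-09) = 7.022e-05 cm = 0.7022 um

0.7022


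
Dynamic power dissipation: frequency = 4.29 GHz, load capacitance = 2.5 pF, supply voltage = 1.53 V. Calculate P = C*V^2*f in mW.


Step 1: V^2 = 1.53^2 = 2.3409 V^2
Step 2: P = C*V^2*f = 2.5e-12 F * 2.3409 * 4.29e9 Hz
Step 3: P = 2.51061525e-02 W
Step 4: P = 25.106 mW

25.106


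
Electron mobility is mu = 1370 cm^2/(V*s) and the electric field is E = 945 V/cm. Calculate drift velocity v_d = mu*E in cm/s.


Step 1: v_d = mu * E
Step 2: v_d = 1370 * 945 = 1294650
Step 3: v_d = 1.29e+06 cm/s

1.29e+06


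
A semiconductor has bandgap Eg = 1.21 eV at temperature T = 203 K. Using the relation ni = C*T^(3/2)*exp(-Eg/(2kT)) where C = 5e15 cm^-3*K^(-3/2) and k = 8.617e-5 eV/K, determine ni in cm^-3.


Step 1: Compute kT = 8.617e-5 * 203 = 0.01749251 eV
Step 2: Exponent = -Eg/(2kT) = -1.21/(2*0.01749251) = -34.58623
Step 3: T^(3/2) = 203^1.5 = 2892.30
Step 4: ni = 5e15 * 2892.30 * exp(-34.58623) = 1.38e+04 cm^-3

1.38e+04


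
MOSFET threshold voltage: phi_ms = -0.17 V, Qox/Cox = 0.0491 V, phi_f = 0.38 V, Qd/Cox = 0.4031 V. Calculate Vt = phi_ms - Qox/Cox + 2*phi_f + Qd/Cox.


Step 1: Vt = phi_ms - Qox/Cox + 2*phi_f + Qd/Cox
Step 2: Vt = -0.17 - 0.0491 + 2*0.38 + 0.4031
Step 3: Vt = -0.17 - 0.0491 + 0.76 + 0.4031
Step 4: Vt = 0.944 V

0.944


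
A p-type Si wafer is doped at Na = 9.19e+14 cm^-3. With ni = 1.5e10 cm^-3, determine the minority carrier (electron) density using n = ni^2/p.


Step 1: Majority hole concentration p ≈ Na = 9.19e+14 cm^-3
Step 2: n = ni^2 / Na = (1.5e10)^2 / 9.19e+14
Step 3: n = 2.45e+05 cm^-3

2.45e+05


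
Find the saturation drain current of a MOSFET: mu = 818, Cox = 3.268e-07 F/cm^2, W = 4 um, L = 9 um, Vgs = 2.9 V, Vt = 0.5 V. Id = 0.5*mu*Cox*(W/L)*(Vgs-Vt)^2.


Step 1: Overdrive voltage Vov = Vgs - Vt = 2.9 - 0.5 = 2.4 V
Step 2: W/L = 4/9 = 0.444444
Step 3: Id = 0.5 * 818 * 3.268e-07 * 0.444444 * 2.4^2
Step 4: Id = 3.42e-04 A

3.42e-04


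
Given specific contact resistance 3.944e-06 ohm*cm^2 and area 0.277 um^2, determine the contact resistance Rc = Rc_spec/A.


Step 1: Convert area to cm^2: 0.277 um^2 = 2.7700e-09 cm^2
Step 2: Rc = Rc_spec / A = 3.944e-06 / 2.7700e-09
Step 3: Rc = 1.42e+03 ohms

1.42e+03


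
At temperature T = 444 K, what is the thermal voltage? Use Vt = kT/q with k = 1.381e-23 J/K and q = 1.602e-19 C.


Step 1: kT = 1.381e-23 * 444 = 6.13164e-21 J
Step 2: Vt = kT/q = 6.13164e-21 / 1.602e-19
Step 3: Vt = 0.03827 V

0.03827


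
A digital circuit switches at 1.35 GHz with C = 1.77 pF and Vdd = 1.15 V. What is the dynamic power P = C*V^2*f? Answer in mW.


Step 1: V^2 = 1.15^2 = 1.3225 V^2
Step 2: P = C*V^2*f = 1.77e-12 F * 1.3225 * 1.35e9 Hz
Step 3: P = 3.16011375e-03 W
Step 4: P = 3.16 mW

3.16


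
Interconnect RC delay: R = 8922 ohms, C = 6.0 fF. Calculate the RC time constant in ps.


Step 1: tau = R * C
Step 2: tau = 8922 * 6.0 fF = 8922 * 6.0e-15 F
Step 3: tau = 5.3532e-11 s = 53.532 ps

53.532


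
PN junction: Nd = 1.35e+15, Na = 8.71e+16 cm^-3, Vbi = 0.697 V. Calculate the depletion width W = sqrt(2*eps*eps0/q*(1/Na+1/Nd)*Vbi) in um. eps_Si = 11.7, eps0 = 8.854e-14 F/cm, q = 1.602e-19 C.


Step 1: 1/Na + 1/Nd = 1/8.71e+16 + 1/1.35e+15 = 7.52222e-16
Step 2: 2*eps*eps0/q = 2*11.7*8.854e-14/1.602e-19 = 1.293281e+07
Step 3: W^2 = 1.293281e+07 * 7.52222e-16 * 0.697 = 6.78066e-09
Step 4: W = sqrt(6.78066e-09) = 8.234e-05 cm = 0.8234 um

0.8234


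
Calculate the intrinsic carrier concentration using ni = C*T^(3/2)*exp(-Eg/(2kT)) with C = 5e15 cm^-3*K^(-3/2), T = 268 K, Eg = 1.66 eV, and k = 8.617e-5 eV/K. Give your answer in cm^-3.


Step 1: Compute kT = 8.617e-5 * 268 = 0.02309356 eV
Step 2: Exponent = -Eg/(2kT) = -1.66/(2*0.02309356) = -35.94076
Step 3: T^(3/2) = 268^1.5 = 4387.35
Step 4: ni = 5e15 * 4387.35 * exp(-35.94076) = 5.40e+03 cm^-3

5.40e+03


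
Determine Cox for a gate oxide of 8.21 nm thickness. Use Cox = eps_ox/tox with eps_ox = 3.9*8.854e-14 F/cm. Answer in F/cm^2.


Step 1: eps_ox = 3.9 * 8.854e-14 = 3.45306e-13 F/cm
Step 2: tox in cm = 8.21 nm * 1e-7 = 8.2100e-07 cm
Step 3: Cox = 3.45306e-13 / 8.2100e-07 = 4.21e-07 F/cm^2

4.21e-07


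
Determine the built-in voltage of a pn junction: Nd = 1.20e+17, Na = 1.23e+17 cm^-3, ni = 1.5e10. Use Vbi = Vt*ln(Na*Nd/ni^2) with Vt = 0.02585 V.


Step 1: Compute Na*Nd/ni^2 = 1.23e+17 * 1.20e+17 / (1.5e10)^2 = 6.5600e+13
Step 2: ln(6.5600e+13) = 31.8146
Step 3: Vbi = 0.02585 * 31.8146 = 0.822 V

0.822


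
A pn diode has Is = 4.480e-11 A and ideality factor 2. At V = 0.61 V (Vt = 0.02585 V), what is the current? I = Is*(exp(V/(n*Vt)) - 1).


Step 1: V/(n*Vt) = 0.61/(2*0.02585) = 11.7988
Step 2: exp(11.7988) = 1.3309e+05
Step 3: I = 4.480e-11 * (1.3309e+05 - 1) = 5.96e-06 A

5.96e-06


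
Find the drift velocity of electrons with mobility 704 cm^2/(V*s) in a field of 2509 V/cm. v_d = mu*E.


Step 1: v_d = mu * E
Step 2: v_d = 704 * 2509 = 1766336
Step 3: v_d = 1.77e+06 cm/s

1.77e+06


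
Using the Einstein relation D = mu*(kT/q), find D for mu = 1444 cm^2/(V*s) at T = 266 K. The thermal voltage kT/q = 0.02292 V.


Step 1: D = mu * (kT/q)
Step 2: D = 1444 * 0.02292
Step 3: D = 33.1 cm^2/s

33.1


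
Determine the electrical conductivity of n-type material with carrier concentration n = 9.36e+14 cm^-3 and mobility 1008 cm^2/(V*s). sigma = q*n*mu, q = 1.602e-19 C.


Step 1: sigma = q * n * mu
Step 2: sigma = 1.602e-19 * 9.36e+14 * 1008
Step 3: sigma = 1.511e-01 S/cm

1.511e-01


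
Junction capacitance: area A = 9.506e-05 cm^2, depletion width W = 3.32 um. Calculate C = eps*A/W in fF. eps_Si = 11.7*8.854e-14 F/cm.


Step 1: eps_Si = 11.7 * 8.854e-14 = 1.035918e-12 F/cm
Step 2: W in cm = 3.32 * 1e-4 = 3.32e-04 cm
Step 3: C = 1.035918e-12 * 9.506e-05 / 3.32e-04 = 2.966095e-13 F
Step 4: C = 296.61 fF

296.61


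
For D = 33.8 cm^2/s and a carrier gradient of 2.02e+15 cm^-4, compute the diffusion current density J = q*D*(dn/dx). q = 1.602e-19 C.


Step 1: J = q * D * (dn/dx)
Step 2: J = 1.602e-19 * 33.8 * 2.02e+15
Step 3: J = 1.09e-02 A/cm^2

1.09e-02


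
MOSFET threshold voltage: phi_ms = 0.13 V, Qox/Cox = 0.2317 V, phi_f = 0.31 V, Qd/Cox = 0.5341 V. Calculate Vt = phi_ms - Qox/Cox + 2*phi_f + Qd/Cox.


Step 1: Vt = phi_ms - Qox/Cox + 2*phi_f + Qd/Cox
Step 2: Vt = 0.13 - 0.2317 + 2*0.31 + 0.5341
Step 3: Vt = 0.13 - 0.2317 + 0.62 + 0.5341
Step 4: Vt = 1.0524 V

1.0524


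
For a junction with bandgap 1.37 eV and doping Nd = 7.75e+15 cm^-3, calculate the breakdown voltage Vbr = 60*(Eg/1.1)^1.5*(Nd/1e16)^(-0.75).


Step 1: Eg/1.1 = 1.37/1.1 = 1.245455
Step 2: (Eg/1.1)^1.5 = 1.245455^1.5 = 1.389927
Step 3: (Nd/1e16)^(-0.75) = (0.775)^(-0.75) = 1.210664
Step 4: Vbr = 60 * 1.389927 * 1.210664 = 101.0 V

101.0


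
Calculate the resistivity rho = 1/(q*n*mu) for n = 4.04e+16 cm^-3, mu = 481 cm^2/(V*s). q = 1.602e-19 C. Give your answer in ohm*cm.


Step 1: sigma = q * n * mu = 1.602e-19 * 4.04e+16 * 481 = 3.11307e+00 S/cm
Step 2: rho = 1 / sigma = 1 / 3.11307e+00 = 0.3212 ohm*cm

0.3212
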